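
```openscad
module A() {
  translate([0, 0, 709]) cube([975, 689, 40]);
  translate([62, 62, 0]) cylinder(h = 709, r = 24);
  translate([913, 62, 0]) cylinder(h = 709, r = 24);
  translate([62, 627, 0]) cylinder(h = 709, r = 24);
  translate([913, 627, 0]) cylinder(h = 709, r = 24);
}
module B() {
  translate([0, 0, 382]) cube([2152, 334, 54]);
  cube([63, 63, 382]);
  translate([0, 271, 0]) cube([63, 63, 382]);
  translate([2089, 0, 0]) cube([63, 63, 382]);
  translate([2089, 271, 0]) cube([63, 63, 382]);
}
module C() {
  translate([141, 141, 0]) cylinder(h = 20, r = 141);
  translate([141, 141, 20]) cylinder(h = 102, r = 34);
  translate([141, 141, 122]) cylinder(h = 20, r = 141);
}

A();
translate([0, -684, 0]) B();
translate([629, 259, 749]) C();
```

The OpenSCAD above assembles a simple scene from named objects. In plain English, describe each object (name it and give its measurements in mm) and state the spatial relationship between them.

A is a table: top 975 mm (x) × 689 mm (y), 40 mm thick, upper face at z = 749 mm, on four round legs of 48 mm diameter, each leg's bounding box inset 38 mm from the nearest pair of top edges, running from z = 0 to the bottom of the top.

B is a long wooden bench with a 2152 mm (x) × 334 mm (y) seat, 54 mm thick, its top surface 436 mm above the floor. Four 63 mm square legs at the seat corners, flush with the edges, run from z = 0 to the seat underside.

C is a spool: two coaxial disc flanges of radius 141 mm and thickness 20 mm, joined by a core cylinder of radius 34 mm and height 102 mm. The lower flange rests on z = 0 and the three cylinders share a vertical axis.

The bench is on the floor beside the table on its −y side. The spool is on top of the table.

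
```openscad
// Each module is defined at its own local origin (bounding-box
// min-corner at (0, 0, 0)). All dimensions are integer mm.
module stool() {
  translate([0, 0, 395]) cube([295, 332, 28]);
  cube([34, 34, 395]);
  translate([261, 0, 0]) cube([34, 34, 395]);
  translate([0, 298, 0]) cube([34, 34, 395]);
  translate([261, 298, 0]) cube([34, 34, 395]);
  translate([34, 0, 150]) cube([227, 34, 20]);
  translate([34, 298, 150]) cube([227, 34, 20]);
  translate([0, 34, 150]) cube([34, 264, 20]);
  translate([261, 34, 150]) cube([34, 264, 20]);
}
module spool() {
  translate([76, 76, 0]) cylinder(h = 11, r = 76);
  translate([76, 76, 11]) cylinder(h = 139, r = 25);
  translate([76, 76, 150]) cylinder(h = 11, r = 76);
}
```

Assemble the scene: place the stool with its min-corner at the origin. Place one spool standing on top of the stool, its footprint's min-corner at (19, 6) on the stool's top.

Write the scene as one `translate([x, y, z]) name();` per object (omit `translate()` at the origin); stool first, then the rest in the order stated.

stool();
translate([19, 6, 423]) spool();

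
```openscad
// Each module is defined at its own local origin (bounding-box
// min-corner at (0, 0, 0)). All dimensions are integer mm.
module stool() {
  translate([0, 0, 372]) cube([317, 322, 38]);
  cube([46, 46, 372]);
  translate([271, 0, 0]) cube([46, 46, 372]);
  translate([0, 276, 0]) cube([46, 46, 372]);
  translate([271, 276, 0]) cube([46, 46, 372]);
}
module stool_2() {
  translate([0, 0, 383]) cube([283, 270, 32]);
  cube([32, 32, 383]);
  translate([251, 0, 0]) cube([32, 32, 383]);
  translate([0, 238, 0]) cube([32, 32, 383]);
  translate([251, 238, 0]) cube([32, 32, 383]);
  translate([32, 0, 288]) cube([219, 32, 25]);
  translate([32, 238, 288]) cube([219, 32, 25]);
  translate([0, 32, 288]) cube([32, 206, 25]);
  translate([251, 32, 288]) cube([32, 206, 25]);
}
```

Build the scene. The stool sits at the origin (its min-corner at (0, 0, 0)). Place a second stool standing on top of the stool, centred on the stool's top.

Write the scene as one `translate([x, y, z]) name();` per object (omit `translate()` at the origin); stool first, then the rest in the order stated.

stool();
translate([17, 26, 410]) stool_2();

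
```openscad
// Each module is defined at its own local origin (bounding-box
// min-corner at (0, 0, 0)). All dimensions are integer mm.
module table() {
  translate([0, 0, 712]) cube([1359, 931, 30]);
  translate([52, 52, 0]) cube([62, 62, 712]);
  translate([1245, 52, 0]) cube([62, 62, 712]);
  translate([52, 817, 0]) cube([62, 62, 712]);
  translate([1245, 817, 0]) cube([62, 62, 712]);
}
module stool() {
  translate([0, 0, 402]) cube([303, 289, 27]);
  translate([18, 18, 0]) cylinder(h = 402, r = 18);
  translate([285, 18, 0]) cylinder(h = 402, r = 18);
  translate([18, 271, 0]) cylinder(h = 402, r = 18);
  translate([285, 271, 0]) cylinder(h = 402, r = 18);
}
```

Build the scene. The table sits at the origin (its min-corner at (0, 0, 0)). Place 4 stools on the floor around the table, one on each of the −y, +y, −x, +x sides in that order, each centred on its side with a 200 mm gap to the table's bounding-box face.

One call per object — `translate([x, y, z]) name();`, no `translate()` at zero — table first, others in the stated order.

table();
translate([528, -489, 0]) stool();
translate([528, 1131, 0]) stool();
translate([-503, 321, 0]) stool();
translate([1559, 321, 0]) stool();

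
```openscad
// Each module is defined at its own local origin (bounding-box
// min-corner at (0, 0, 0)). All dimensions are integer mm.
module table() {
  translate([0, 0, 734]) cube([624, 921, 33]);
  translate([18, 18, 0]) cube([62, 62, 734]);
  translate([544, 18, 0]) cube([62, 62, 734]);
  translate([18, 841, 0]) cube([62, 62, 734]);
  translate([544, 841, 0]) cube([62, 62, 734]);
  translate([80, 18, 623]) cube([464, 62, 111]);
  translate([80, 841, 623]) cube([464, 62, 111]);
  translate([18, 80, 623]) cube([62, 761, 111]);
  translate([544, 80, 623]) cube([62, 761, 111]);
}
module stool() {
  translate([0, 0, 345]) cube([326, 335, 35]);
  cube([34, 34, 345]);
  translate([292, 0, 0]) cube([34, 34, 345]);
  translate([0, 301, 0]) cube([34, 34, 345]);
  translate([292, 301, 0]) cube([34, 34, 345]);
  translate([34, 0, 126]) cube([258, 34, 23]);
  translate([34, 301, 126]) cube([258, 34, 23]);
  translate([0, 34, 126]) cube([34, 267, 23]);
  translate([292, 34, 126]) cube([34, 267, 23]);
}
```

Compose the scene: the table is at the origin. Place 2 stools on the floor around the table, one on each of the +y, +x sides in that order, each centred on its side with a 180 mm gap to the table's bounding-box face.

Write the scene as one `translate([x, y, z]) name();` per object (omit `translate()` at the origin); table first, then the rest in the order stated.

table();
translate([149, 1101, 0]) stool();
translate([804, 293, 0]) stool();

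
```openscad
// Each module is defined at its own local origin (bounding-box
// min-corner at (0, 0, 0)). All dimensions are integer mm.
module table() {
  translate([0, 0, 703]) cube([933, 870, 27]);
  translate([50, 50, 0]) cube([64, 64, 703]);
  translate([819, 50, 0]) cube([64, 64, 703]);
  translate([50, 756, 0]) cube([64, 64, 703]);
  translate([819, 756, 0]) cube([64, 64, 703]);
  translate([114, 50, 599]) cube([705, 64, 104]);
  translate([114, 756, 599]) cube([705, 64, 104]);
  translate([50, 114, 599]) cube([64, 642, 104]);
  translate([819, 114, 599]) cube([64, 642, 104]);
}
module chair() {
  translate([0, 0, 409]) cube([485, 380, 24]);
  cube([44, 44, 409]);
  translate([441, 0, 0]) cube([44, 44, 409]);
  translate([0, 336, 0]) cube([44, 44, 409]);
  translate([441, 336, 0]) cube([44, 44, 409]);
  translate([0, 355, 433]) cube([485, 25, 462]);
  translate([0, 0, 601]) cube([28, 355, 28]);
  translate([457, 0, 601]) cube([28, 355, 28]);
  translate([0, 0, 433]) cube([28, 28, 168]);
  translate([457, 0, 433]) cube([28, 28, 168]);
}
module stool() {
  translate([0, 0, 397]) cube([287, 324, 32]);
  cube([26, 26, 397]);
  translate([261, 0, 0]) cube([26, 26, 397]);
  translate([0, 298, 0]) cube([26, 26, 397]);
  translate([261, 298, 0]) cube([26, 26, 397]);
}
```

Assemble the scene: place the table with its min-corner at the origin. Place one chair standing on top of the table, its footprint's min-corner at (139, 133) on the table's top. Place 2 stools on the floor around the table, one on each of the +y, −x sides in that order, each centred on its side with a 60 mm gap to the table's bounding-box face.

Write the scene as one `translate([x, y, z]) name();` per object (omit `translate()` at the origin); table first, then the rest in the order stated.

table();
translate([139, 133, 730]) chair();
translate([323, 930, 0]) stool();
translate([-347, 273, 0]) stool();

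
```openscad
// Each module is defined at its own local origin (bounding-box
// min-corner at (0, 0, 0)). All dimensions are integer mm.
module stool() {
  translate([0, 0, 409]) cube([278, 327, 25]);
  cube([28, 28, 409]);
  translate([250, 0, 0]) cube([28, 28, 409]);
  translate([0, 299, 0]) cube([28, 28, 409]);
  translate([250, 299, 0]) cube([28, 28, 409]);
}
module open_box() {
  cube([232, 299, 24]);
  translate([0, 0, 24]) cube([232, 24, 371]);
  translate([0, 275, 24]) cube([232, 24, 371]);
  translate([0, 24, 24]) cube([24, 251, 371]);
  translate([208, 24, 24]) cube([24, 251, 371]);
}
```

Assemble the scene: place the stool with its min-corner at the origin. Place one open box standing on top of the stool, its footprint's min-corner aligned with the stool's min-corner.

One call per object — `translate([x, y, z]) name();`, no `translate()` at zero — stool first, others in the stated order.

stool();
translate([0, 0, 434]) open_box();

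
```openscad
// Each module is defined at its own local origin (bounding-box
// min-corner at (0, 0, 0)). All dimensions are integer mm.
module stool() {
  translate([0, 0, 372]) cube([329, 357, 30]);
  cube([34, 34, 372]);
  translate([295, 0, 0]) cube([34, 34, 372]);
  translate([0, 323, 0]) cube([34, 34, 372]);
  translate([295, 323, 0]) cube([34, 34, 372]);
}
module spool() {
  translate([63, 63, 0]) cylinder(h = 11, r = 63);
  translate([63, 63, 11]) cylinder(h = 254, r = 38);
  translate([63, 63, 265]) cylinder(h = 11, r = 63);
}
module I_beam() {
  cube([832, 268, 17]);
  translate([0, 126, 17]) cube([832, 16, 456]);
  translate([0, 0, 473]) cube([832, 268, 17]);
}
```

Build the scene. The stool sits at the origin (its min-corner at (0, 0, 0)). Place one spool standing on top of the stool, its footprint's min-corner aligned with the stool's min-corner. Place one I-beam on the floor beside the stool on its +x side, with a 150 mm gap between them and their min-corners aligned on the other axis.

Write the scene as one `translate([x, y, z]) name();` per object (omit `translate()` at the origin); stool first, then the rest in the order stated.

stool();
translate([0, 0, 402]) spool();
translate([479, 0, 0]) I_beam();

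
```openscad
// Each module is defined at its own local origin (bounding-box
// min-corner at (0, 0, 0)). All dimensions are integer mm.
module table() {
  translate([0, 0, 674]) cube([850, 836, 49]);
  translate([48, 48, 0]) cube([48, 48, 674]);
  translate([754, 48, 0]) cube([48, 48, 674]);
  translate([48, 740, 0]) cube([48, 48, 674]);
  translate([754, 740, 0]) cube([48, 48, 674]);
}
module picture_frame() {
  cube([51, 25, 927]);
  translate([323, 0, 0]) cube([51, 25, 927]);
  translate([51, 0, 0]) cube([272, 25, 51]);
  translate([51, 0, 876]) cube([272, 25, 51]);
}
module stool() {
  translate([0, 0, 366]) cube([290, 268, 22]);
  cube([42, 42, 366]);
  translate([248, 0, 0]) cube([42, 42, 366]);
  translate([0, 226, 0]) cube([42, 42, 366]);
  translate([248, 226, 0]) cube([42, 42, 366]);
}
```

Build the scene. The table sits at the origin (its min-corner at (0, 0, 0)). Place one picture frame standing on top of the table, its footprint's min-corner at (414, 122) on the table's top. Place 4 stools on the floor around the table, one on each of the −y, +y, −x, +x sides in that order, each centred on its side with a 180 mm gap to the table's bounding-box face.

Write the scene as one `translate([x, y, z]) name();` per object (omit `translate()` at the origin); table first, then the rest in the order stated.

table();
translate([414, 122, 723]) picture_frame();
translate([280, -448, 0]) stool();
translate([280, 1016, 0]) stool();
translate([-470, 284, 0]) stool();
translate([1030, 284, 0]) stool();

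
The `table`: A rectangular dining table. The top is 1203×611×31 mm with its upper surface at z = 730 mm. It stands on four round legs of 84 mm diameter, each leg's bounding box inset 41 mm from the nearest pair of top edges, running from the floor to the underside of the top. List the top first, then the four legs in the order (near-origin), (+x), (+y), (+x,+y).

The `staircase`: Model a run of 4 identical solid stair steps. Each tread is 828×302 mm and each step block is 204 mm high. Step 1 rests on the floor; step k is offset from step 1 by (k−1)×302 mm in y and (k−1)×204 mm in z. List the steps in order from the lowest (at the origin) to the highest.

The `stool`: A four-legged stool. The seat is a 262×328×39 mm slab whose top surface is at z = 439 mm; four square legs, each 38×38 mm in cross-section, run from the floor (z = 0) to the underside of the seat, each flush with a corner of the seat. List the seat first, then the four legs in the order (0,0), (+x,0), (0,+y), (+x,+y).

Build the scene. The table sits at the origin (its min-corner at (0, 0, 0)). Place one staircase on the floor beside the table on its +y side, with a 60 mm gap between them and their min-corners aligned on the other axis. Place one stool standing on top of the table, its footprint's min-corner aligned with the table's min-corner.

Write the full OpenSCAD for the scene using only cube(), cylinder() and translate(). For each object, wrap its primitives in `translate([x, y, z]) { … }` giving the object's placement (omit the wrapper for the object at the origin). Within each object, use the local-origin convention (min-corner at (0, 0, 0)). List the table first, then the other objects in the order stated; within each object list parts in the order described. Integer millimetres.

translate([0, 0, 699]) cube([1203, 611, 31]);
translate([83, 83, 0]) cylinder(h = 699, r = 42);
translate([1120, 83, 0]) cylinder(h = 699, r = 42);
translate([83, 528, 0]) cylinder(h = 699, r = 42);
translate([1120, 528, 0]) cylinder(h = 699, r = 42);
translate([0, 671, 0]) {
  cube([828, 302, 204]);
  translate([0, 302, 204]) cube([828, 302, 204]);
  translate([0, 604, 408]) cube([828, 302, 204]);
  translate([0, 906, 612]) cube([828, 302, 204]);
}
translate([0, 0, 730]) {
  translate([0, 0, 400]) cube([262, 328, 39]);
  cube([38, 38, 400]);
  translate([224, 0, 0]) cube([38, 38, 400]);
  translate([0, 290, 0]) cube([38, 38, 400]);
  translate([224, 290, 0]) cube([38, 38, 400]);
}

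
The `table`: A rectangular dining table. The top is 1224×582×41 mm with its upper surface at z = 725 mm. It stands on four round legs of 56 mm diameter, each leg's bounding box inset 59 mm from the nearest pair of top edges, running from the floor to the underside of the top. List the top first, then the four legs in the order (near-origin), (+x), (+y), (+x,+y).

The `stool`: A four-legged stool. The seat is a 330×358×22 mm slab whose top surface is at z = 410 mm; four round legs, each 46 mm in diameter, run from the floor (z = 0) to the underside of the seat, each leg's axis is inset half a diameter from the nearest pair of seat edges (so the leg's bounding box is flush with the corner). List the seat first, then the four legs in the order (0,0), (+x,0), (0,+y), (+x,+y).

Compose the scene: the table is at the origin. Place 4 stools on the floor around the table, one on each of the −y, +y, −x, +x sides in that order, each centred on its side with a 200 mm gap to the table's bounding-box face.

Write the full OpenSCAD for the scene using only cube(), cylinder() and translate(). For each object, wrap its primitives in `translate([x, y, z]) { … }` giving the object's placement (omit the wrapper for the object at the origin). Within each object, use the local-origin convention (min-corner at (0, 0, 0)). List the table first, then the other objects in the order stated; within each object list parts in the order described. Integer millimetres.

translate([0, 0, 684]) cube([1224, 582, 41]);
translate([87, 87, 0]) cylinder(h = 684, r = 28);
translate([1137, 87, 0]) cylinder(h = 684, r = 28);
translate([87, 495, 0]) cylinder(h = 684, r = 28);
translate([1137, 495, 0]) cylinder(h = 684, r = 28);
translate([447, -558, 0]) {
  translate([0, 0, 388]) cube([330, 358, 22]);
  translate([23, 23, 0]) cylinder(h = 388, r = 23);
  translate([307, 23, 0]) cylinder(h = 388, r = 23);
  translate([23, 335, 0]) cylinder(h = 388, r = 23);
  translate([307, 335, 0]) cylinder(h = 388, r = 23);
}
translate([447, 782, 0]) {
  translate([0, 0, 388]) cube([330, 358, 22]);
  translate([23, 23, 0]) cylinder(h = 388, r = 23);
  translate([307, 23, 0]) cylinder(h = 388, r = 23);
  translate([23, 335, 0]) cylinder(h = 388, r = 23);
  translate([307, 335, 0]) cylinder(h = 388, r = 23);
}
translate([-530, 112, 0]) {
  translate([0, 0, 388]) cube([330, 358, 22]);
  translate([23, 23, 0]) cylinder(h = 388, r = 23);
  translate([307, 23, 0]) cylinder(h = 388, r = 23);
  translate([23, 335, 0]) cylinder(h = 388, r = 23);
  translate([307, 335, 0]) cylinder(h = 388, r = 23);
}
translate([1424, 112, 0]) {
  translate([0, 0, 388]) cube([330, 358, 22]);
  translate([23, 23, 0]) cylinder(h = 388, r = 23);
  translate([307, 23, 0]) cylinder(h = 388, r = 23);
  translate([23, 335, 0]) cylinder(h = 388, r = 23);
  translate([307, 335, 0]) cylinder(h = 388, r = 23);
}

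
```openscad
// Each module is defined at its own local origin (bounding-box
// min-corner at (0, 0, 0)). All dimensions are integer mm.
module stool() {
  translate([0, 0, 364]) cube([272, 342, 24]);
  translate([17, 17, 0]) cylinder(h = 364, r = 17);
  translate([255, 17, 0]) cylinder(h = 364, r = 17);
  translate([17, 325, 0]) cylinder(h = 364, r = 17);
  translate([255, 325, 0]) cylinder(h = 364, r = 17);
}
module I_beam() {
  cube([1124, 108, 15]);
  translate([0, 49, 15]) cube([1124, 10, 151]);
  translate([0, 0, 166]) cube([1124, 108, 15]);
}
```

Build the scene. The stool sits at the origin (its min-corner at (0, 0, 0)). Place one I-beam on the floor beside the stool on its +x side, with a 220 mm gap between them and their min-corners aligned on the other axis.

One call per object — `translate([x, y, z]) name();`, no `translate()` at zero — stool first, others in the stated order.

stool();
translate([492, 0, 0]) I_beam();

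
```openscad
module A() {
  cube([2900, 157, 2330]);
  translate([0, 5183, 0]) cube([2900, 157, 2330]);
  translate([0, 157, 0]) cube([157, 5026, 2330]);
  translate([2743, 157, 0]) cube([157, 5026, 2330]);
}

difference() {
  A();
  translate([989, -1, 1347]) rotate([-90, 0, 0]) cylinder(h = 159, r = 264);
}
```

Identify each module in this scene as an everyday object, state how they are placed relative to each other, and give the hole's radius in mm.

The subtracted cylinder has r = 264 mm.

A is a house frame. The house frame has a circular hole through its front wall. The hole's radius is 264 mm.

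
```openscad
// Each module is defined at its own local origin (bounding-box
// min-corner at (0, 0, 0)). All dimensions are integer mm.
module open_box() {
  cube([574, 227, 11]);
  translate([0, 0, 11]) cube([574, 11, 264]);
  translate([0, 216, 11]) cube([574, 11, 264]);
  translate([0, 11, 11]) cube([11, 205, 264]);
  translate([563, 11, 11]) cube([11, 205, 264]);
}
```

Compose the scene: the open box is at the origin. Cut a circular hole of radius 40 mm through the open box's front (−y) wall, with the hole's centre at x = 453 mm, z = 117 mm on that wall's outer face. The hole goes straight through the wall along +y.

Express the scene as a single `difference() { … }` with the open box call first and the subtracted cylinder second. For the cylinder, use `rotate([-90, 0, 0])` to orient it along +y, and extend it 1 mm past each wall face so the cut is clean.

difference() {
  open_box();
  translate([453, -1, 117]) rotate([-90, 0, 0]) cylinder(h = 13, r = 40);
}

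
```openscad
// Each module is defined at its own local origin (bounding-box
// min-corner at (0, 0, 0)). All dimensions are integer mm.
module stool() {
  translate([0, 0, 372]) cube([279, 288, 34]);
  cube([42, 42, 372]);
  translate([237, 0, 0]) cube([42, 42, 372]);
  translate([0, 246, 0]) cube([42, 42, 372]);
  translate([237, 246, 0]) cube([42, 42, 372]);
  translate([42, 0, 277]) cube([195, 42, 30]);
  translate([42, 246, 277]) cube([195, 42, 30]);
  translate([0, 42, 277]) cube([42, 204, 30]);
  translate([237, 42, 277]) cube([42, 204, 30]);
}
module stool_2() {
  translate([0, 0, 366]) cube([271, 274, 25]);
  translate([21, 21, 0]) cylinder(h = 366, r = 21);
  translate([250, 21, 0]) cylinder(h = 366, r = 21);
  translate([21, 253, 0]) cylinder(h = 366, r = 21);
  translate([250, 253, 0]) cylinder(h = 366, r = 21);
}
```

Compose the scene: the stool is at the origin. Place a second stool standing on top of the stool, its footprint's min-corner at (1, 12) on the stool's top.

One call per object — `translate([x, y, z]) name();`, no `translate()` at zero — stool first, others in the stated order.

stool();
translate([1, 12, 406]) stool_2();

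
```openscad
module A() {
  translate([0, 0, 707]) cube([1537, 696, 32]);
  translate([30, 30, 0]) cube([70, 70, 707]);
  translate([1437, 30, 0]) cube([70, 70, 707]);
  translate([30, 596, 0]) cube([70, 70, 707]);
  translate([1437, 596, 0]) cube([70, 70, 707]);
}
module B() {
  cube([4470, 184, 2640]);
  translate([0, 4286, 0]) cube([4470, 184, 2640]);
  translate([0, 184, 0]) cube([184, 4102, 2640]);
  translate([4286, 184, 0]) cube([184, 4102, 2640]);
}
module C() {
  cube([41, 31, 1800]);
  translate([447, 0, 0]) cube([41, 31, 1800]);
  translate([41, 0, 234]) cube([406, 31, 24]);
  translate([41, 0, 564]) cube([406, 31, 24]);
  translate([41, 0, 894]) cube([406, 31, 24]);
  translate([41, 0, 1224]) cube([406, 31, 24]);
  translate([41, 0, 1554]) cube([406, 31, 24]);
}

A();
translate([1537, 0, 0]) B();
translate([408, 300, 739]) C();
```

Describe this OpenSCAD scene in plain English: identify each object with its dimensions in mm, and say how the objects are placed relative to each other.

A is a table: top 1537 mm (x) × 696 mm (y), 32 mm thick, upper face at z = 739 mm, on four 70×70 mm square legs, each inset 30 mm from the nearest pair of top edges, running from z = 0 to the bottom of the top.

B is a box-shaped house frame (walls only): outside footprint 4470×4470 mm, wall height 2640 mm, wall thickness 184 mm. The two y-facing walls run the full x-width; the two x-facing walls fit between the inner faces of the y-facing walls.

C is a straight ladder. Two 41×31 mm vertical rails, 1800 mm tall, stand 488 mm apart (outside-to-outside) with their front faces coplanar on the −y side. 5 rungs, each 31 mm deep and 24 mm tall, span between the inner faces of the rails, front faces flush with the rails. The lowest rung's underside is at z = 234 mm and rungs are spaced 330 mm apart (underside to underside).

The house frame is against the table's +x side, with their −y faces flush. The ladder is on top of the table.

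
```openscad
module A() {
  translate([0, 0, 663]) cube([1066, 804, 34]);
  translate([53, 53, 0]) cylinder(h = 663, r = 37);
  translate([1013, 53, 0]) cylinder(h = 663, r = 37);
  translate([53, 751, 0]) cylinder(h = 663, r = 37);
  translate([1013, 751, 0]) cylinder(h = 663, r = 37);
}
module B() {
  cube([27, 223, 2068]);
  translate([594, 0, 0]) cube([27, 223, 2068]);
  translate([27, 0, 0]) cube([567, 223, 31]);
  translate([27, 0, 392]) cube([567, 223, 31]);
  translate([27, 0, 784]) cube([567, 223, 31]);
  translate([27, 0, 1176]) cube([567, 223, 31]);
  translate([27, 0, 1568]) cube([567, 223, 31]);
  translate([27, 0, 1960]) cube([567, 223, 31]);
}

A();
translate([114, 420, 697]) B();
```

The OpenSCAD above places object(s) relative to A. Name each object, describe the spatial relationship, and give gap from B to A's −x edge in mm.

A is a table. B is a bookshelf. The bookshelf is on top of the table. The gap from the bookshelf to the table's −x edge is 114 mm.

The bookshelf's min-x is at 114; the table's min-x is 0; gap = 114 mm.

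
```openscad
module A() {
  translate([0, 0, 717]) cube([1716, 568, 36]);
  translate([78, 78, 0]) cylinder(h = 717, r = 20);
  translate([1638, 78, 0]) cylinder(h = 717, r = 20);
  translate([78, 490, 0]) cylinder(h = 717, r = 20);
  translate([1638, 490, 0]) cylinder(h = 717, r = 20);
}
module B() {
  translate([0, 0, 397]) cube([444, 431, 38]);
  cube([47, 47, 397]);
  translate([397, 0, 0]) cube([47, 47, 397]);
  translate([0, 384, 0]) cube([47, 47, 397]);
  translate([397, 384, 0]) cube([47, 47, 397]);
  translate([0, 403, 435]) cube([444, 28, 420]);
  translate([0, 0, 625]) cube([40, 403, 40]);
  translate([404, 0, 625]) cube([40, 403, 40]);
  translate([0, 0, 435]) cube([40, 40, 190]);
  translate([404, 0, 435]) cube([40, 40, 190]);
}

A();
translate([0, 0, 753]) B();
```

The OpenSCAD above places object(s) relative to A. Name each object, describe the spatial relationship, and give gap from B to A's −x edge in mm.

The chair's min-x is at 0; the table's min-x is 0; gap = 0 mm.

A is a table. B is a chair. The chair is on top of the table. The gap from the chair to the table's −x edge is 0 mm.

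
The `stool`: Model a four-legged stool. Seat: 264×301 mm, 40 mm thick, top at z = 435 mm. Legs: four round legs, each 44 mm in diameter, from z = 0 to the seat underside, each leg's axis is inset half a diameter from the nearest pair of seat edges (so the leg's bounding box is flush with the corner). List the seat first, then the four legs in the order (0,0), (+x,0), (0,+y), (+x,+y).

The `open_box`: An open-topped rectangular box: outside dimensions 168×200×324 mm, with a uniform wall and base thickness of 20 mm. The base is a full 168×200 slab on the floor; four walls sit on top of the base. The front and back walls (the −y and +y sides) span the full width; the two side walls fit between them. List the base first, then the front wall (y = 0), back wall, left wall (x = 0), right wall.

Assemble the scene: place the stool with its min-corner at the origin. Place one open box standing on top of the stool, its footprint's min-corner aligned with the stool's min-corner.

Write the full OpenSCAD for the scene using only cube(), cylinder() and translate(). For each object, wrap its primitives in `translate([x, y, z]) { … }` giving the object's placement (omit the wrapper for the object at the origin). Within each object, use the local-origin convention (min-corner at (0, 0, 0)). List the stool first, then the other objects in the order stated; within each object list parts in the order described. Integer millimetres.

translate([0, 0, 395]) cube([264, 301, 40]);
translate([22, 22, 0]) cylinder(h = 395, r = 22);
translate([242, 22, 0]) cylinder(h = 395, r = 22);
translate([22, 279, 0]) cylinder(h = 395, r = 22);
translate([242, 279, 0]) cylinder(h = 395, r = 22);
translate([0, 0, 435]) {
  cube([168, 200, 20]);
  translate([0, 0, 20]) cube([168, 20, 304]);
  translate([0, 180, 20]) cube([168, 20, 304]);
  translate([0, 20, 20]) cube([20, 160, 304]);
  translate([148, 20, 20]) cube([20, 160, 304]);
}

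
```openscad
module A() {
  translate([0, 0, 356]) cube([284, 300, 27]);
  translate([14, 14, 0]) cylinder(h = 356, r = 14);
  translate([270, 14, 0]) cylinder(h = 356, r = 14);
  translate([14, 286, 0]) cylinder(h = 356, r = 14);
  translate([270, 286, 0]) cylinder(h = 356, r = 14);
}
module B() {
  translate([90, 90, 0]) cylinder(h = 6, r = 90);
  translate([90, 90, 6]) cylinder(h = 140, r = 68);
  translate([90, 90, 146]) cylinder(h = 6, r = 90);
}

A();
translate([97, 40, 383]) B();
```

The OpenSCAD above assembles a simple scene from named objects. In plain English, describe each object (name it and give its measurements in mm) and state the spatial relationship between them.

A is a four-legged stool. The seat is a 284×300×27 mm slab whose top surface is at z = 383 mm; four round legs, each 28 mm in diameter, run from the floor (z = 0) to the underside of the seat, each leg's axis is inset half a diameter from the nearest pair of seat edges (so the leg's bounding box is flush with the corner).

B is a spool: two coaxial disc flanges of radius 90 mm and thickness 6 mm, joined by a core cylinder of radius 68 mm and height 140 mm. The lower flange rests on z = 0 and the three cylinders share a vertical axis.

The spool is on top of the stool.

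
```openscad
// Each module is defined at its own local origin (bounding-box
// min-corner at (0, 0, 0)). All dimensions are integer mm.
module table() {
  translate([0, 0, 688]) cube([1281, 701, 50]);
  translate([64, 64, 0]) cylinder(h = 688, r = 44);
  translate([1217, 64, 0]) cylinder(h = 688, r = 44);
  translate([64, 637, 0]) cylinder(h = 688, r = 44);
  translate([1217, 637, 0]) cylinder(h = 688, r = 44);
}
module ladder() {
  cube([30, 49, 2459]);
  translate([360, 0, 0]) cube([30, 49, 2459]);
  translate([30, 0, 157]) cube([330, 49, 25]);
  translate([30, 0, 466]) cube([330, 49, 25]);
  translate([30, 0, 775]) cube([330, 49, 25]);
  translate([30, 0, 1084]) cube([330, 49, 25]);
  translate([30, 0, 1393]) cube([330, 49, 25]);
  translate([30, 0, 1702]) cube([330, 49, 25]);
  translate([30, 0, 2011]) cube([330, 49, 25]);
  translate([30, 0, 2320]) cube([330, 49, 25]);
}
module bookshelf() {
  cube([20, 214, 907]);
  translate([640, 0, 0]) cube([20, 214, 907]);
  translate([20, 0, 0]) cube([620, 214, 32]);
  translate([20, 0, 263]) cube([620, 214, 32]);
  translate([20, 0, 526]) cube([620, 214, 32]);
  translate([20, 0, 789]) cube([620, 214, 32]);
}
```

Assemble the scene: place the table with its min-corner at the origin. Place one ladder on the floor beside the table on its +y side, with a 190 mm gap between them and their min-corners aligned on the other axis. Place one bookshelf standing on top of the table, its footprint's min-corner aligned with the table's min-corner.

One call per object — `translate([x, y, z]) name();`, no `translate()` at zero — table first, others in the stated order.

table();
translate([0, 891, 0]) ladder();
translate([0, 0, 738]) bookshelf();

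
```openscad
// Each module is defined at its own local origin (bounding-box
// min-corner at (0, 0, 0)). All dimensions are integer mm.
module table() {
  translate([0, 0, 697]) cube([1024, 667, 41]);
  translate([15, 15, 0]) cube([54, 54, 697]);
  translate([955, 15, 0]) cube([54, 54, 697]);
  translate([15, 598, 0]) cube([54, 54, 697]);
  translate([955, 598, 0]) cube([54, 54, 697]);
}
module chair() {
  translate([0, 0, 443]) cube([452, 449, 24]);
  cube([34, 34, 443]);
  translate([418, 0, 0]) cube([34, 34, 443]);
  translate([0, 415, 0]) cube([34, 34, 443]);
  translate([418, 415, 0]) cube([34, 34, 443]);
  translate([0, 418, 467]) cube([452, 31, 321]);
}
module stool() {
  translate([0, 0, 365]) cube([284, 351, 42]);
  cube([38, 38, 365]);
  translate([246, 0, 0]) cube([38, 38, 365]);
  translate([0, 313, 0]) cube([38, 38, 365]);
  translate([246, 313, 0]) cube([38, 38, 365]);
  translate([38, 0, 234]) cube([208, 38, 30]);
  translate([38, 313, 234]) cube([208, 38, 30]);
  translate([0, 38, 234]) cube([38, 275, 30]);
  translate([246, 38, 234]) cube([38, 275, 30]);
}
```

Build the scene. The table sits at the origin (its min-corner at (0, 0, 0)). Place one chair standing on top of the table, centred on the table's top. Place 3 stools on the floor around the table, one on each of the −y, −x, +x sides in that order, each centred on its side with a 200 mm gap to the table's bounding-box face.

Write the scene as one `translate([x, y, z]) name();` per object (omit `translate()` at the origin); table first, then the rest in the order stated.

table();
translate([286, 109, 738]) chair();
translate([370, -551, 0]) stool();
translate([-484, 158, 0]) stool();
translate([1224, 158, 0]) stool();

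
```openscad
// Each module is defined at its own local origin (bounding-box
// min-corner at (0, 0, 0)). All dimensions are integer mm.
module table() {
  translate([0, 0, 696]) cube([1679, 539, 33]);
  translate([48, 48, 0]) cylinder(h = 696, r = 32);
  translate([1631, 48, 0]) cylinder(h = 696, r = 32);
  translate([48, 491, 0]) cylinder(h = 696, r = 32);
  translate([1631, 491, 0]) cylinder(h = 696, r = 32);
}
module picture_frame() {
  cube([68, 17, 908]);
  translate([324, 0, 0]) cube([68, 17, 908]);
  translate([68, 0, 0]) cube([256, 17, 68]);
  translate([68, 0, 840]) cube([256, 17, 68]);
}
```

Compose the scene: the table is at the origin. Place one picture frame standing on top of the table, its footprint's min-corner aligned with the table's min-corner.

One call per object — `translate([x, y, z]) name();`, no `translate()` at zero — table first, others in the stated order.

table();
translate([0, 0, 729]) picture_frame();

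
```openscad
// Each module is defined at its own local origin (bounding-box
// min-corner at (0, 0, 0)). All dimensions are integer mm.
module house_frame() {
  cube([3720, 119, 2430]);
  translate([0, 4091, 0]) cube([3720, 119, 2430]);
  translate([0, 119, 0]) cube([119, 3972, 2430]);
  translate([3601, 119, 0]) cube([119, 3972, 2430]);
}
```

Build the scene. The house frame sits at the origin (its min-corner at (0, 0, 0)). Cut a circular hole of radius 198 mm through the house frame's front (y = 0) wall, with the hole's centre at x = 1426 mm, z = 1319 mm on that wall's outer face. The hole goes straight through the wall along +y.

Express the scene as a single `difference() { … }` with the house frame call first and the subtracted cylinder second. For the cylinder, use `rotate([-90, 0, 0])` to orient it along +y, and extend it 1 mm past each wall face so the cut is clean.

difference() {
  house_frame();
  translate([1426, -1, 1319]) rotate([-90, 0, 0]) cylinder(h = 121, r = 198);
}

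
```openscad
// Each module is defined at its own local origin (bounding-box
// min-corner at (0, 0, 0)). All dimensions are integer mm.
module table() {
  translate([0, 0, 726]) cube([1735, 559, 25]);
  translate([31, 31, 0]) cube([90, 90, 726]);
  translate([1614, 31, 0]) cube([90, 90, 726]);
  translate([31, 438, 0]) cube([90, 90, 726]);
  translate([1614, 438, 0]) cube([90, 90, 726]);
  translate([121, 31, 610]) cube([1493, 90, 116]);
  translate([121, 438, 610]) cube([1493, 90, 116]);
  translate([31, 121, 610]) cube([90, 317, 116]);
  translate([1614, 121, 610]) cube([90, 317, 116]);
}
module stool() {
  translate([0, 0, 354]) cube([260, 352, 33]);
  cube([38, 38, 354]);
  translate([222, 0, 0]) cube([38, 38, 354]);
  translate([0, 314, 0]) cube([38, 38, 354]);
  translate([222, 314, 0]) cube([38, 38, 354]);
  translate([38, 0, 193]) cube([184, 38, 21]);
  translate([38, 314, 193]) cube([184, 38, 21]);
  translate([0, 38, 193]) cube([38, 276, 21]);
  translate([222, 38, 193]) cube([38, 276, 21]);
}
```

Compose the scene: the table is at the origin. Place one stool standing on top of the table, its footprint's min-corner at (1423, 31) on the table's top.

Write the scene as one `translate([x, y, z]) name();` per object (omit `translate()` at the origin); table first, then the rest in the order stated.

table();
translate([1423, 31, 751]) stool();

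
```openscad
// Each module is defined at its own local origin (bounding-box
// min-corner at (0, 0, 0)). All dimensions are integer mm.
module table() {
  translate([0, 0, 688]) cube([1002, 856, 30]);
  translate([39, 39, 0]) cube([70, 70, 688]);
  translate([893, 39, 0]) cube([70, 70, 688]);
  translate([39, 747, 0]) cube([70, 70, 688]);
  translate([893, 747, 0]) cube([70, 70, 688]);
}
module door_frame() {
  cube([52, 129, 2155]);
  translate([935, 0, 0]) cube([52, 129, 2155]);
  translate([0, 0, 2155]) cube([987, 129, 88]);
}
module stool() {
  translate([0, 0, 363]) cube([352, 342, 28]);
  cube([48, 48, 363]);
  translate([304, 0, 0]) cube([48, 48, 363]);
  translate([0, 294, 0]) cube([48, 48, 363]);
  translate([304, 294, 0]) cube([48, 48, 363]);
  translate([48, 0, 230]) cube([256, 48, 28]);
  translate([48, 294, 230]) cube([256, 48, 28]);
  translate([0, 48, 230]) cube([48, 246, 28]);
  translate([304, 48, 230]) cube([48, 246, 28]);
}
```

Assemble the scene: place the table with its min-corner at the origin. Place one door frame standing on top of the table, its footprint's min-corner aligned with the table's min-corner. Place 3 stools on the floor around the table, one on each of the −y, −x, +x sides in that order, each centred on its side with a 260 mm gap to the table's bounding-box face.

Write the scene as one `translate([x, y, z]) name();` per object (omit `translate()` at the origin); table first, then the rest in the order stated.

table();
translate([0, 0, 718]) door_frame();
translate([325, -602, 0]) stool();
translate([-612, 257, 0]) stool();
translate([1262, 257, 0]) stool();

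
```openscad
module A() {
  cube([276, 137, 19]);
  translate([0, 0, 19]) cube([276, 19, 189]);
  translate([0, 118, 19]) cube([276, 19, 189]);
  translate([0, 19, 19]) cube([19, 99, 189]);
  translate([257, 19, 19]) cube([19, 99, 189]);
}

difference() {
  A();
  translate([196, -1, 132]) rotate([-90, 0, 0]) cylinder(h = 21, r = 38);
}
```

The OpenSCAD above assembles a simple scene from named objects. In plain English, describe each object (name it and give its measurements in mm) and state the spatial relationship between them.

A is an open-topped rectangular box: outside dimensions 276×137×208 mm, with a uniform wall and base thickness of 19 mm. The base is a full 276×137 slab on the floor; four walls sit on top of the base. The front and back walls (the −y and +y sides) span the full width; the two side walls fit between them.

The open box has a circular hole of radius 38 mm through its front wall, centred at (x = 196, z = 132).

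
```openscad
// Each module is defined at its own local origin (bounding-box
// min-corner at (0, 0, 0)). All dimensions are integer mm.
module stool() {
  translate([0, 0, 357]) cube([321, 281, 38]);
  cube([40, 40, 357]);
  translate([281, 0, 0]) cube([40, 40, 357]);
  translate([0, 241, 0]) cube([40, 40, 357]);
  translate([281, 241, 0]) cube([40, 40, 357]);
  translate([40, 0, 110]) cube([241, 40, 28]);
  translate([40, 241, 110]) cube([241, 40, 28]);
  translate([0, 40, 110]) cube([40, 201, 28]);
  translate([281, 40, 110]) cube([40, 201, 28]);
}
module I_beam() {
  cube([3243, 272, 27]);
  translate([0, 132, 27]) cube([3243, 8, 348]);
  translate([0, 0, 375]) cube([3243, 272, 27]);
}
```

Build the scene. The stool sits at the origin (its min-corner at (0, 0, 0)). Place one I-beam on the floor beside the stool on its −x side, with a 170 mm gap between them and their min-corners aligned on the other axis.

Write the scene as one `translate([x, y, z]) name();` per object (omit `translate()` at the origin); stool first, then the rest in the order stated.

stool();
translate([-3413, 0, 0]) I_beam();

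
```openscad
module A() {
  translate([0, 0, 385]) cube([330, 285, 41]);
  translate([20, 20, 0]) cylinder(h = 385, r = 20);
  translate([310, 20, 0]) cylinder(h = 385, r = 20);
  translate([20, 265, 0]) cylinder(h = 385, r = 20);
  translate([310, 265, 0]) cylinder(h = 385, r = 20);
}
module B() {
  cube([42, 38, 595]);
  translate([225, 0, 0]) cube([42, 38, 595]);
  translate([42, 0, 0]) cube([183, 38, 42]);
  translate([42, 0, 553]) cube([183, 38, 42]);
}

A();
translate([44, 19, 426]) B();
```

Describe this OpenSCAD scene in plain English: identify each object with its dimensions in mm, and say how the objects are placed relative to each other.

A is a four-legged stool. The seat is a 330×285×41 mm slab whose top surface is at z = 426 mm; four round legs, each 40 mm in diameter, run from the floor (z = 0) to the underside of the seat, each leg's axis is inset half a diameter from the nearest pair of seat edges (so the leg's bounding box is flush with the corner).

B is a picture frame with a 183×511 mm rectangular opening (x by z) and a uniform 42 mm border on every side. Frame depth is 38 mm along y. It is built from two vertical stiles running the full outside height and two horizontal rails spanning the gap between the stiles.

The picture frame is on top of the stool.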